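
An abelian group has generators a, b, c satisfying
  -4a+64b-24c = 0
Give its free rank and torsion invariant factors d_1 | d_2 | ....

rank_ℚ(R)=1; free=3−1=2
SNF(R) diag = [4] → torsion [4]

Answer: M ≅ ℤ^2 ⊕ ℤ/4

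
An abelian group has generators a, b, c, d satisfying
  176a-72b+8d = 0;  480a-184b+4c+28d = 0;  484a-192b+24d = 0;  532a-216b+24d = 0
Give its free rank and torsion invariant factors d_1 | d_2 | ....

Answer: M ≅ ℤ/4 ⊕ ℤ/4 ⊕ ℤ/8 ⊕ ℤ/24

Derivation:
rank_ℚ(R)=4; free=4−4=0
SNF(R) diag = [4, 4, 8, 24] → torsion [4, 4, 8, 24]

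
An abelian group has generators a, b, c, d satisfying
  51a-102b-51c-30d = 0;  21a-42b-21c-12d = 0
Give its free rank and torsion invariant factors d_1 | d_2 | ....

rank_ℚ(R)=2; free=4−2=2
SNF(R) diag = [3, 6] → torsion [3, 6]

Answer: M ≅ ℤ^2 ⊕ ℤ/3 ⊕ ℤ/6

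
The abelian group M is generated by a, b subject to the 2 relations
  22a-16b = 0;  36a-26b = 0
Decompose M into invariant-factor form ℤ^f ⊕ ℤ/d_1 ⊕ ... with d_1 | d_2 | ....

Answer: M ≅ ℤ/2 ⊕ ℤ/2

Derivation:
rank_ℚ(R)=2; free=2−2=0
SNF(R) diag = [2, 2] → torsion [2, 2]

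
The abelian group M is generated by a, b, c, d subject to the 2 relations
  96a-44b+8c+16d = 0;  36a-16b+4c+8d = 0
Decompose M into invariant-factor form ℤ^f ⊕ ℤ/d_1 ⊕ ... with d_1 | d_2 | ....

rank_ℚ(R)=2; free=4−2=2
SNF(R) diag = [4, 12] → torsion [4, 12]

Answer: M ≅ ℤ^2 ⊕ ℤ/4 ⊕ ℤ/12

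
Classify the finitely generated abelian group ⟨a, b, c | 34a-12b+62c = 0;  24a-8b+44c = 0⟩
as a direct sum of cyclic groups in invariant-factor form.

Answer: M ≅ ℤ^1 ⊕ ℤ/2 ⊕ ℤ/4

Derivation:
rank_ℚ(R)=2; free=3−2=1
SNF(R) diag = [2, 4] → torsion [2, 4]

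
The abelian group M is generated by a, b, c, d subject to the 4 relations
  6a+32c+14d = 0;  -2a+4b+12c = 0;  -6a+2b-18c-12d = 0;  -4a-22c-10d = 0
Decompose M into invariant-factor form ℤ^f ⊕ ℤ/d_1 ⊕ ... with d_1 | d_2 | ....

rank_ℚ(R)=4; free=4−4=0
SNF(R) diag = [2, 2, 2, 6] → torsion [2, 2, 2, 6]

Answer: M ≅ ℤ/2 ⊕ ℤ/2 ⊕ ℤ/2 ⊕ ℤ/6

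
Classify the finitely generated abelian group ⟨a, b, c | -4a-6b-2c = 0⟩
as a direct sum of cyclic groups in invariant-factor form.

Answer: M ≅ ℤ^2 ⊕ ℤ/2

Derivation:
rank_ℚ(R)=1; free=3−1=2
SNF(R) diag = [2] → torsion [2]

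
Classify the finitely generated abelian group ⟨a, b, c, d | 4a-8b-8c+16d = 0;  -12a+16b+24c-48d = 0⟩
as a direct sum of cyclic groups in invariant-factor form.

rank_ℚ(R)=2; free=4−2=2
SNF(R) diag = [4, 8] → torsion [4, 8]

Answer: M ≅ ℤ^2 ⊕ ℤ/4 ⊕ ℤ/8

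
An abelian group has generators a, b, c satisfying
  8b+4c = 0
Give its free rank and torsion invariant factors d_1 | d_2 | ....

Answer: M ≅ ℤ^2 ⊕ ℤ/4

Derivation:
rank_ℚ(R)=1; free=3−1=2
SNF(R) diag = [4] → torsion [4]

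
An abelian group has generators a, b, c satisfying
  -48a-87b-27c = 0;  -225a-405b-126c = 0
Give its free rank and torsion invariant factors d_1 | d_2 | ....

rank_ℚ(R)=2; free=3−2=1
SNF(R) diag = [3, 9] → torsion [3, 9]

Answer: M ≅ ℤ^1 ⊕ ℤ/3 ⊕ ℤ/9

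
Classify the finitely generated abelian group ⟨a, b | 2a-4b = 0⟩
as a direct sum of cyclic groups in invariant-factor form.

Answer: M ≅ ℤ^1 ⊕ ℤ/2

Derivation:
rank_ℚ(R)=1; free=2−1=1
SNF(R) diag = [2] → torsion [2]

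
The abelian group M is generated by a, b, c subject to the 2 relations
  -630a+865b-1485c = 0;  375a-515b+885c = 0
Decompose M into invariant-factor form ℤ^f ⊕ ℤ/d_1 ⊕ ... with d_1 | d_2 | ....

Answer: M ≅ ℤ^1 ⊕ ℤ/5 ⊕ ℤ/15

Derivation:
rank_ℚ(R)=2; free=3−2=1
SNF(R) diag = [5, 15] → torsion [5, 15]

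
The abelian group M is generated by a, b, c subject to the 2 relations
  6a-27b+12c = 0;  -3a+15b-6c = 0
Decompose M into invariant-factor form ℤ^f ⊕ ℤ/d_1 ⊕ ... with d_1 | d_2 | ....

rank_ℚ(R)=2; free=3−2=1
SNF(R) diag = [3, 3] → torsion [3, 3]

Answer: M ≅ ℤ^1 ⊕ ℤ/3 ⊕ ℤ/3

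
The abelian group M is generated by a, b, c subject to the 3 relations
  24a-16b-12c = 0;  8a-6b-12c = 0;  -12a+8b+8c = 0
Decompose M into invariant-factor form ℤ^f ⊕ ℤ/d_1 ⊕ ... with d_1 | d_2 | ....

Answer: M ≅ ℤ/2 ⊕ ℤ/4 ⊕ ℤ/4

Derivation:
rank_ℚ(R)=3; free=3−3=0
SNF(R) diag = [2, 4, 4] → torsion [2, 4, 4]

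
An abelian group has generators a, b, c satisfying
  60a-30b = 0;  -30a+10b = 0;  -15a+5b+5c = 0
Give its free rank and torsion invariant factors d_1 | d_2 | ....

Answer: M ≅ ℤ/5 ⊕ ℤ/10 ⊕ ℤ/30

Derivation:
rank_ℚ(R)=3; free=3−3=0
SNF(R) diag = [5, 10, 30] → torsion [5, 10, 30]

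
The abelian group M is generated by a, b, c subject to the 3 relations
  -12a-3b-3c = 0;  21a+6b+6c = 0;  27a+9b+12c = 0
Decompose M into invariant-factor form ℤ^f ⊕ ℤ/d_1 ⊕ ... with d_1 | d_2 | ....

rank_ℚ(R)=3; free=3−3=0
SNF(R) diag = [3, 3, 3] → torsion [3, 3, 3]

Answer: M ≅ ℤ/3 ⊕ ℤ/3 ⊕ ℤ/3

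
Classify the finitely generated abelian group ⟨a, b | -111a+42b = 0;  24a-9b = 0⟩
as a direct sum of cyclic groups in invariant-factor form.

Answer: M ≅ ℤ/3 ⊕ ℤ/3

Derivation:
rank_ℚ(R)=2; free=2−2=0
SNF(R) diag = [3, 3] → torsion [3, 3]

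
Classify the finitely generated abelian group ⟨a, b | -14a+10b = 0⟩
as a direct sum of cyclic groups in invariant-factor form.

Answer: M ≅ ℤ^1 ⊕ ℤ/2

Derivation:
rank_ℚ(R)=1; free=2−1=1
SNF(R) diag = [2] → torsion [2]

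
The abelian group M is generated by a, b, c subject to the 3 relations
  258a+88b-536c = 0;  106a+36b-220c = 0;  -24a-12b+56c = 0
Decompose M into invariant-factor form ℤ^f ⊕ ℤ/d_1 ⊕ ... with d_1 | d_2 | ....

Answer: M ≅ ℤ/2 ⊕ ℤ/4 ⊕ ℤ/4

Derivation:
rank_ℚ(R)=3; free=3−3=0
SNF(R) diag = [2, 4, 4] → torsion [2, 4, 4]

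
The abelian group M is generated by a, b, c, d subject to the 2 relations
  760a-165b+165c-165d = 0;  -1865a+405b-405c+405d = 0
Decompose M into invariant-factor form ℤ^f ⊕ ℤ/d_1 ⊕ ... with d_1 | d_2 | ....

Answer: M ≅ ℤ^2 ⊕ ℤ/5 ⊕ ℤ/15

Derivation:
rank_ℚ(R)=2; free=4−2=2
SNF(R) diag = [5, 15] → torsion [5, 15]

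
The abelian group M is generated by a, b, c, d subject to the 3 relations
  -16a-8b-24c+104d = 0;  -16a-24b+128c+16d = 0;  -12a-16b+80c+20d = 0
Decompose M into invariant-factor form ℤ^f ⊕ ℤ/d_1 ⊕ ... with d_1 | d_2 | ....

rank_ℚ(R)=3; free=4−3=1
SNF(R) diag = [4, 8, 24] → torsion [4, 8, 24]

Answer: M ≅ ℤ^1 ⊕ ℤ/4 ⊕ ℤ/8 ⊕ ℤ/24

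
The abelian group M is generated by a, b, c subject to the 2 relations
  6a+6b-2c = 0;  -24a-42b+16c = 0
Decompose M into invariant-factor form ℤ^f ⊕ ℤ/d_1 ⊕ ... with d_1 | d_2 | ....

Answer: M ≅ ℤ^1 ⊕ ℤ/2 ⊕ ℤ/6

Derivation:
rank_ℚ(R)=2; free=3−2=1
SNF(R) diag = [2, 6] → torsion [2, 6]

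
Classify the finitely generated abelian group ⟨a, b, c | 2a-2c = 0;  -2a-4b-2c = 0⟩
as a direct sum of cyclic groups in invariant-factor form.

Answer: M ≅ ℤ^1 ⊕ ℤ/2 ⊕ ℤ/4

Derivation:
rank_ℚ(R)=2; free=3−2=1
SNF(R) diag = [2, 4] → torsion [2, 4]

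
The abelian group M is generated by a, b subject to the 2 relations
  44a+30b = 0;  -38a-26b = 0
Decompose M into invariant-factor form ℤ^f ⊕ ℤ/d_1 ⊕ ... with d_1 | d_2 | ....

rank_ℚ(R)=2; free=2−2=0
SNF(R) diag = [2, 2] → torsion [2, 2]

Answer: M ≅ ℤ/2 ⊕ ℤ/2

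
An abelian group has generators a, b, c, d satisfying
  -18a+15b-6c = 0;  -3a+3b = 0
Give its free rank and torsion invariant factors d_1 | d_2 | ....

rank_ℚ(R)=2; free=4−2=2
SNF(R) diag = [3, 3] → torsion [3, 3]

Answer: M ≅ ℤ^2 ⊕ ℤ/3 ⊕ ℤ/3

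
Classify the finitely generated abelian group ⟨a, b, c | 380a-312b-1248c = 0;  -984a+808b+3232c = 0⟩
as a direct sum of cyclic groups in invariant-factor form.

Answer: M ≅ ℤ^1 ⊕ ℤ/4 ⊕ ℤ/8

Derivation:
rank_ℚ(R)=2; free=3−2=1
SNF(R) diag = [4, 8] → torsion [4, 8]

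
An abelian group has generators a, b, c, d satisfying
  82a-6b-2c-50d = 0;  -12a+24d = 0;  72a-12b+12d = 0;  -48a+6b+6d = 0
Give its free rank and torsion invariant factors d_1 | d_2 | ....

rank_ℚ(R)=4; free=4−4=0
SNF(R) diag = [2, 6, 12, 24] → torsion [2, 6, 12, 24]

Answer: M ≅ ℤ/2 ⊕ ℤ/6 ⊕ ℤ/12 ⊕ ℤ/24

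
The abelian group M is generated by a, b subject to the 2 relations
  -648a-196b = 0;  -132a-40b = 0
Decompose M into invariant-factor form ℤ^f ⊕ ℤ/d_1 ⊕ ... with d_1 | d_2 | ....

Answer: M ≅ ℤ/4 ⊕ ℤ/12

Derivation:
rank_ℚ(R)=2; free=2−2=0
SNF(R) diag = [4, 12] → torsion [4, 12]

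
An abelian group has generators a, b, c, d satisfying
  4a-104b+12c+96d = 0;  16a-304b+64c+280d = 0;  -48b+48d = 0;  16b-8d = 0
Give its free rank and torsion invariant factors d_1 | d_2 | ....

rank_ℚ(R)=4; free=4−4=0
SNF(R) diag = [4, 8, 16, 48] → torsion [4, 8, 16, 48]

Answer: M ≅ ℤ/4 ⊕ ℤ/8 ⊕ ℤ/16 ⊕ ℤ/48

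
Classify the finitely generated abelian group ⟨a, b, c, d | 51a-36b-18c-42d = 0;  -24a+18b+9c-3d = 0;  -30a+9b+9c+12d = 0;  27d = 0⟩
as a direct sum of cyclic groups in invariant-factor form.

rank_ℚ(R)=4; free=4−4=0
SNF(R) diag = [3, 9, 9, 27] → torsion [3, 9, 9, 27]

Answer: M ≅ ℤ/3 ⊕ ℤ/9 ⊕ ℤ/9 ⊕ ℤ/27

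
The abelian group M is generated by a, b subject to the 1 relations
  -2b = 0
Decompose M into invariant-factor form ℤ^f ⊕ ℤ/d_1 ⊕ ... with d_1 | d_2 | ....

Answer: M ≅ ℤ^1 ⊕ ℤ/2

Derivation:
rank_ℚ(R)=1; free=2−1=1
SNF(R) diag = [2] → torsion [2]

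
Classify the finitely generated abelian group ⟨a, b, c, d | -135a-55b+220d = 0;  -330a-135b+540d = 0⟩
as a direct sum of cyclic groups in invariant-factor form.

Answer: M ≅ ℤ^2 ⊕ ℤ/5 ⊕ ℤ/15

Derivation:
rank_ℚ(R)=2; free=4−2=2
SNF(R) diag = [5, 15] → torsion [5, 15]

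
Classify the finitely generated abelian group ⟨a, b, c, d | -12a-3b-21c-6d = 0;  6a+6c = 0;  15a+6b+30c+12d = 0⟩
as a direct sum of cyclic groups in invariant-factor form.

Answer: M ≅ ℤ^1 ⊕ ℤ/3 ⊕ ℤ/3 ⊕ ℤ/6

Derivation:
rank_ℚ(R)=3; free=4−3=1
SNF(R) diag = [3, 3, 6] → torsion [3, 3, 6]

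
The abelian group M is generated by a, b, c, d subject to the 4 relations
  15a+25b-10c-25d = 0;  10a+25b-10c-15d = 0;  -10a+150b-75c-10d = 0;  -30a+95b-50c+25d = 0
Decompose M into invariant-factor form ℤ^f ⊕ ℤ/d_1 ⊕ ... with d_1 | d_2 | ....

rank_ℚ(R)=4; free=4−4=0
SNF(R) diag = [5, 5, 15, 30] → torsion [5, 5, 15, 30]

Answer: M ≅ ℤ/5 ⊕ ℤ/5 ⊕ ℤ/15 ⊕ ℤ/30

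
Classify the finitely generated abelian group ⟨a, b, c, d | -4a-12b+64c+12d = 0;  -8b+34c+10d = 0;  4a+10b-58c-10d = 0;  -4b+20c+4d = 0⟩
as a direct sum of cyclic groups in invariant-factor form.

Answer: M ≅ ℤ/2 ⊕ ℤ/2 ⊕ ℤ/4 ⊕ ℤ/8

Derivation:
rank_ℚ(R)=4; free=4−4=0
SNF(R) diag = [2, 2, 4, 8] → torsion [2, 2, 4, 8]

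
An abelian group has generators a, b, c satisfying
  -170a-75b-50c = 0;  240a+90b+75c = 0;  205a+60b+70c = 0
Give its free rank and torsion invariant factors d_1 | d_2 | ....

rank_ℚ(R)=3; free=3−3=0
SNF(R) diag = [5, 15, 45] → torsion [5, 15, 45]

Answer: M ≅ ℤ/5 ⊕ ℤ/15 ⊕ ℤ/45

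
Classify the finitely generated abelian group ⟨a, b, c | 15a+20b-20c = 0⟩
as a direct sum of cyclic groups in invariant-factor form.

Answer: M ≅ ℤ^2 ⊕ ℤ/5

Derivation:
rank_ℚ(R)=1; free=3−1=2
SNF(R) diag = [5] → torsion [5]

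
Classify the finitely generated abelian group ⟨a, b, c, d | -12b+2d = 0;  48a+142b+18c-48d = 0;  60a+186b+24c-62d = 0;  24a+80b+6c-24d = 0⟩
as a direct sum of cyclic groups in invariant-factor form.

rank_ℚ(R)=4; free=4−4=0
SNF(R) diag = [2, 2, 6, 12] → torsion [2, 2, 6, 12]

Answer: M ≅ ℤ/2 ⊕ ℤ/2 ⊕ ℤ/6 ⊕ ℤ/12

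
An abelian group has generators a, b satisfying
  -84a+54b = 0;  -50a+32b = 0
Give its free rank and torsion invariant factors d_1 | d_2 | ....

Answer: M ≅ ℤ/2 ⊕ ℤ/6

Derivation:
rank_ℚ(R)=2; free=2−2=0
SNF(R) diag = [2, 6] → torsion [2, 6]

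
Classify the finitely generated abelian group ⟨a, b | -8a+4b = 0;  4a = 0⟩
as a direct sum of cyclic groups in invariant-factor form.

Answer: M ≅ ℤ/4 ⊕ ℤ/4

Derivation:
rank_ℚ(R)=2; free=2−2=0
SNF(R) diag = [4, 4] → torsion [4, 4]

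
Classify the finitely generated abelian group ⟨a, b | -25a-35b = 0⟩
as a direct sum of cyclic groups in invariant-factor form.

rank_ℚ(R)=1; free=2−1=1
SNF(R) diag = [5] → torsion [5]

Answer: M ≅ ℤ^1 ⊕ ℤ/5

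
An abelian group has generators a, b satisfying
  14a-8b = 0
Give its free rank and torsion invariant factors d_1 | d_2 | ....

Answer: M ≅ ℤ^1 ⊕ ℤ/2

Derivation:
rank_ℚ(R)=1; free=2−1=1
SNF(R) diag = [2] → torsion [2]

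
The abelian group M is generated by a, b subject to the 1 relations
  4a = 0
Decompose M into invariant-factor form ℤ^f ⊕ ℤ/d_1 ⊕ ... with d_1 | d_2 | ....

Answer: M ≅ ℤ^1 ⊕ ℤ/4

Derivation:
rank_ℚ(R)=1; free=2−1=1
SNF(R) diag = [4] → torsion [4]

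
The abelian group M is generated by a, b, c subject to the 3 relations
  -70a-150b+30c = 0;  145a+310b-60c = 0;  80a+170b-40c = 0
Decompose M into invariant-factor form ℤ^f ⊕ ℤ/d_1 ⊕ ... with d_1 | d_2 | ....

Answer: M ≅ ℤ/5 ⊕ ℤ/10 ⊕ ℤ/10

Derivation:
rank_ℚ(R)=3; free=3−3=0
SNF(R) diag = [5, 10, 10] → torsion [5, 10, 10]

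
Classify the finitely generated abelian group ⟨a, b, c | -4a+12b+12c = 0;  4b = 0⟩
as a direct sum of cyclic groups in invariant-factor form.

rank_ℚ(R)=2; free=3−2=1
SNF(R) diag = [4, 4] → torsion [4, 4]

Answer: M ≅ ℤ^1 ⊕ ℤ/4 ⊕ ℤ/4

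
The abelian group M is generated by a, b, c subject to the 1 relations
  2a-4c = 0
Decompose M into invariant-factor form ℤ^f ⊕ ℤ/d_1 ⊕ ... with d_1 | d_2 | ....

rank_ℚ(R)=1; free=3−1=2
SNF(R) diag = [2] → torsion [2]

Answer: M ≅ ℤ^2 ⊕ ℤ/2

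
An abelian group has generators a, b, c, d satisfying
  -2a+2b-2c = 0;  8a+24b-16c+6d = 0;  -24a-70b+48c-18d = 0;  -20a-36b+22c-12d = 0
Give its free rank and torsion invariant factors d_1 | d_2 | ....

rank_ℚ(R)=4; free=4−4=0
SNF(R) diag = [2, 2, 6, 6] → torsion [2, 2, 6, 6]

Answer: M ≅ ℤ/2 ⊕ ℤ/2 ⊕ ℤ/6 ⊕ ℤ/6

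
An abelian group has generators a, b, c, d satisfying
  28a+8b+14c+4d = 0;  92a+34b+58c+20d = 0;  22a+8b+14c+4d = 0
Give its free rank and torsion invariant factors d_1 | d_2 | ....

rank_ℚ(R)=3; free=4−3=1
SNF(R) diag = [2, 6, 6] → torsion [2, 6, 6]

Answer: M ≅ ℤ^1 ⊕ ℤ/2 ⊕ ℤ/6 ⊕ ℤ/6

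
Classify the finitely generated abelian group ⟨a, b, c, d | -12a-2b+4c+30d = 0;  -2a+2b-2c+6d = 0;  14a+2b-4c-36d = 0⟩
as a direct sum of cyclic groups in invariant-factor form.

rank_ℚ(R)=3; free=4−3=1
SNF(R) diag = [2, 2, 2] → torsion [2, 2, 2]

Answer: M ≅ ℤ^1 ⊕ ℤ/2 ⊕ ℤ/2 ⊕ ℤ/2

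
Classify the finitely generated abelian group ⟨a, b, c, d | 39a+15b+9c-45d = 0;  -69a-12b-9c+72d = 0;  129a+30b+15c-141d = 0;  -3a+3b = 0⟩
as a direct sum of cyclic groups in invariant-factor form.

Answer: M ≅ ℤ/3 ⊕ ℤ/3 ⊕ ℤ/9 ⊕ ℤ/27

Derivation:
rank_ℚ(R)=4; free=4−4=0
SNF(R) diag = [3, 3, 9, 27] → torsion [3, 3, 9, 27]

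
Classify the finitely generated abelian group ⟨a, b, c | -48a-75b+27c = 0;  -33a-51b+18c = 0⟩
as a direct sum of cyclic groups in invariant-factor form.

Answer: M ≅ ℤ^1 ⊕ ℤ/3 ⊕ ℤ/9

Derivation:
rank_ℚ(R)=2; free=3−2=1
SNF(R) diag = [3, 9] → torsion [3, 9]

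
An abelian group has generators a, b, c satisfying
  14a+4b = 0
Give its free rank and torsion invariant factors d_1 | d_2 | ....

rank_ℚ(R)=1; free=3−1=2
SNF(R) diag = [2] → torsion [2]

Answer: M ≅ ℤ^2 ⊕ ℤ/2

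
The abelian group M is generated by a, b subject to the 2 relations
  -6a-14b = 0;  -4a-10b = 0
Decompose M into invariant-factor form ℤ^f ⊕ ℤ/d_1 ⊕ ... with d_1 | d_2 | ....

rank_ℚ(R)=2; free=2−2=0
SNF(R) diag = [2, 2] → torsion [2, 2]

Answer: M ≅ ℤ/2 ⊕ ℤ/2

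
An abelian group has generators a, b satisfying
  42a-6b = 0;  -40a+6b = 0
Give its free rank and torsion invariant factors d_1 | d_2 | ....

Answer: M ≅ ℤ/2 ⊕ ℤ/6

Derivation:
rank_ℚ(R)=2; free=2−2=0
SNF(R) diag = [2, 6] → torsion [2, 6]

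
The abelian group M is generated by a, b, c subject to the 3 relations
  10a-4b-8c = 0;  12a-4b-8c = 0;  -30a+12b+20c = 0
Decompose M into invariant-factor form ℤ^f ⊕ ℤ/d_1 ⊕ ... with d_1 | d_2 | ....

rank_ℚ(R)=3; free=3−3=0
SNF(R) diag = [2, 4, 4] → torsion [2, 4, 4]

Answer: M ≅ ℤ/2 ⊕ ℤ/4 ⊕ ℤ/4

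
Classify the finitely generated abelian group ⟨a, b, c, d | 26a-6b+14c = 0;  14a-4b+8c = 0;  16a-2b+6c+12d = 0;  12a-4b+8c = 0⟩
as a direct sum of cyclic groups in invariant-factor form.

Answer: M ≅ ℤ/2 ⊕ ℤ/2 ⊕ ℤ/4 ⊕ ℤ/12

Derivation:
rank_ℚ(R)=4; free=4−4=0
SNF(R) diag = [2, 2, 4, 12] → torsion [2, 2, 4, 12]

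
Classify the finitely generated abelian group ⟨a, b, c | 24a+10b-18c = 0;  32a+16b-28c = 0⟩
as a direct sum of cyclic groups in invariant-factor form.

rank_ℚ(R)=2; free=3−2=1
SNF(R) diag = [2, 4] → torsion [2, 4]

Answer: M ≅ ℤ^1 ⊕ ℤ/2 ⊕ ℤ/4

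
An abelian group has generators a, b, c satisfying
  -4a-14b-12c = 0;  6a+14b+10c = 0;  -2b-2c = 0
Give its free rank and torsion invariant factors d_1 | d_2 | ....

rank_ℚ(R)=3; free=3−3=0
SNF(R) diag = [2, 2, 2] → torsion [2, 2, 2]

Answer: M ≅ ℤ/2 ⊕ ℤ/2 ⊕ ℤ/2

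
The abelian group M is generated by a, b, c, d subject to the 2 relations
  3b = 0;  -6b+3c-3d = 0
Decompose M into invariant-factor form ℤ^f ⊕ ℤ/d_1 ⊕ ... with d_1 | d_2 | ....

Answer: M ≅ ℤ^2 ⊕ ℤ/3 ⊕ ℤ/3

Derivation:
rank_ℚ(R)=2; free=4−2=2
SNF(R) diag = [3, 3] → torsion [3, 3]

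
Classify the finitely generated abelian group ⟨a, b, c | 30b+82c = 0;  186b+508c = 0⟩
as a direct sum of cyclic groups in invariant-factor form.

Answer: M ≅ ℤ^1 ⊕ ℤ/2 ⊕ ℤ/6

Derivation:
rank_ℚ(R)=2; free=3−2=1
SNF(R) diag = [2, 6] → torsion [2, 6]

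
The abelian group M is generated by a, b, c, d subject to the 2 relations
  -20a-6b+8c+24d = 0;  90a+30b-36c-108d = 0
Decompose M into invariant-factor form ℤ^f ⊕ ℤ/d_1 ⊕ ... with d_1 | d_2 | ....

Answer: M ≅ ℤ^2 ⊕ ℤ/2 ⊕ ℤ/6

Derivation:
rank_ℚ(R)=2; free=4−2=2
SNF(R) diag = [2, 6] → torsion [2, 6]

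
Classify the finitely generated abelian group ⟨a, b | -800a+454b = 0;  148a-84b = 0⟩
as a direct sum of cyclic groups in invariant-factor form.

rank_ℚ(R)=2; free=2−2=0
SNF(R) diag = [2, 4] → torsion [2, 4]

Answer: M ≅ ℤ/2 ⊕ ℤ/4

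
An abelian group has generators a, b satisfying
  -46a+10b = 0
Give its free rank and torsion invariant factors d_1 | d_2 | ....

Answer: M ≅ ℤ^1 ⊕ ℤ/2

Derivation:
rank_ℚ(R)=1; free=2−1=1
SNF(R) diag = [2] → torsion [2]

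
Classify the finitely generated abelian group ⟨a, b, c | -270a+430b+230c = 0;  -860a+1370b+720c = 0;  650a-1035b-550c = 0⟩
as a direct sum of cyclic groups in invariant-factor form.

rank_ℚ(R)=3; free=3−3=0
SNF(R) diag = [5, 10, 20] → torsion [5, 10, 20]

Answer: M ≅ ℤ/5 ⊕ ℤ/10 ⊕ ℤ/20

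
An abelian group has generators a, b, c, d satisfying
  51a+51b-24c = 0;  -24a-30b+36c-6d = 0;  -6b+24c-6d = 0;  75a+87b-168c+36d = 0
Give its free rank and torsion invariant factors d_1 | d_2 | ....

Answer: M ≅ ℤ/3 ⊕ ℤ/6 ⊕ ℤ/12 ⊕ ℤ/24

Derivation:
rank_ℚ(R)=4; free=4−4=0
SNF(R) diag = [3, 6, 12, 24] → torsion [3, 6, 12, 24]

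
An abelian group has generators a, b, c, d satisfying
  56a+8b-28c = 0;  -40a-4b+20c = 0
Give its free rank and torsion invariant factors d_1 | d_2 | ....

rank_ℚ(R)=2; free=4−2=2
SNF(R) diag = [4, 12] → torsion [4, 12]

Answer: M ≅ ℤ^2 ⊕ ℤ/4 ⊕ ℤ/12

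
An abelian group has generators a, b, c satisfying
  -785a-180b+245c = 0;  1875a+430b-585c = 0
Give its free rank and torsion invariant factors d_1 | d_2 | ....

rank_ℚ(R)=2; free=3−2=1
SNF(R) diag = [5, 10] → torsion [5, 10]

Answer: M ≅ ℤ^1 ⊕ ℤ/5 ⊕ ℤ/10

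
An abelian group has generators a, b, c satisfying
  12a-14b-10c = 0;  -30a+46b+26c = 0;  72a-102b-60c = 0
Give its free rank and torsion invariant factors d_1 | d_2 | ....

Answer: M ≅ ℤ/2 ⊕ ℤ/6 ⊕ ℤ/18

Derivation:
rank_ℚ(R)=3; free=3−3=0
SNF(R) diag = [2, 6, 18] → torsion [2, 6, 18]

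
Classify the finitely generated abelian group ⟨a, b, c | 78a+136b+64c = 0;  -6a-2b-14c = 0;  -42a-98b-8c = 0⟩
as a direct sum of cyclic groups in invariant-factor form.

Answer: M ≅ ℤ/2 ⊕ ℤ/6 ⊕ ℤ/6

Derivation:
rank_ℚ(R)=3; free=3−3=0
SNF(R) diag = [2, 6, 6] → torsion [2, 6, 6]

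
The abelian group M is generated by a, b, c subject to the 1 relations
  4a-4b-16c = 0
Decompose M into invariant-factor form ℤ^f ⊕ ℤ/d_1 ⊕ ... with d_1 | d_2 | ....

Answer: M ≅ ℤ^2 ⊕ ℤ/4

Derivation:
rank_ℚ(R)=1; free=3−1=2
SNF(R) diag = [4] → torsion [4]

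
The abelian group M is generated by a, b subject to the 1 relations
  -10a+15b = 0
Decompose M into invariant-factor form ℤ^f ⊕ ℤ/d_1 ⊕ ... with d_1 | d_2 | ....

Answer: M ≅ ℤ^1 ⊕ ℤ/5

Derivation:
rank_ℚ(R)=1; free=2−1=1
SNF(R) diag = [5] → torsion [5]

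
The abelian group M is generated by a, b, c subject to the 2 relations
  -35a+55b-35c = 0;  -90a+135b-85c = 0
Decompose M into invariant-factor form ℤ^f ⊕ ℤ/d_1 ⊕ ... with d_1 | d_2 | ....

Answer: M ≅ ℤ^1 ⊕ ℤ/5 ⊕ ℤ/5

Derivation:
rank_ℚ(R)=2; free=3−2=1
SNF(R) diag = [5, 5] → torsion [5, 5]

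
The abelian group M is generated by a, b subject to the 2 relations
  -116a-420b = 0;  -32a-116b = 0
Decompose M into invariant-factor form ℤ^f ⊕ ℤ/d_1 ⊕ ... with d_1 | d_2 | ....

rank_ℚ(R)=2; free=2−2=0
SNF(R) diag = [4, 4] → torsion [4, 4]

Answer: M ≅ ℤ/4 ⊕ ℤ/4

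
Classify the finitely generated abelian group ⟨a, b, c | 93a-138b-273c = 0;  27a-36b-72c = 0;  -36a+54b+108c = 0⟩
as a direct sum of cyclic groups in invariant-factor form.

rank_ℚ(R)=3; free=3−3=0
SNF(R) diag = [3, 9, 18] → torsion [3, 9, 18]

Answer: M ≅ ℤ/3 ⊕ ℤ/9 ⊕ ℤ/18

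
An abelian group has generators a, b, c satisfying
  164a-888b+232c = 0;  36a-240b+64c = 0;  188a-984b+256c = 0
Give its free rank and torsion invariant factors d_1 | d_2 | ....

rank_ℚ(R)=3; free=3−3=0
SNF(R) diag = [4, 8, 24] → torsion [4, 8, 24]

Answer: M ≅ ℤ/4 ⊕ ℤ/8 ⊕ ℤ/24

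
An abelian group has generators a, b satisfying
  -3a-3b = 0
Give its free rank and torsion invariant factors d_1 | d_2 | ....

Answer: M ≅ ℤ^1 ⊕ ℤ/3

Derivation:
rank_ℚ(R)=1; free=2−1=1
SNF(R) diag = [3] → torsion [3]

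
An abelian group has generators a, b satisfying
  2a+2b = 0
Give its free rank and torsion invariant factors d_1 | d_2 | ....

rank_ℚ(R)=1; free=2−1=1
SNF(R) diag = [2] → torsion [2]

Answer: M ≅ ℤ^1 ⊕ ℤ/2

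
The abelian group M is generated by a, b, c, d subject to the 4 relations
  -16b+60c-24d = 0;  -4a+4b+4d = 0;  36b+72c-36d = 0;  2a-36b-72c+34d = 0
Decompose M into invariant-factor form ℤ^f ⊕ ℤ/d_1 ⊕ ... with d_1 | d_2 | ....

rank_ℚ(R)=4; free=4−4=0
SNF(R) diag = [2, 4, 12, 36] → torsion [2, 4, 12, 36]

Answer: M ≅ ℤ/2 ⊕ ℤ/4 ⊕ ℤ/12 ⊕ ℤ/36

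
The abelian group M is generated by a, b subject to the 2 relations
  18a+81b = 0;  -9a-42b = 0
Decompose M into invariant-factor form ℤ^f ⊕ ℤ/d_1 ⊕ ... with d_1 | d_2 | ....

Answer: M ≅ ℤ/3 ⊕ ℤ/9

Derivation:
rank_ℚ(R)=2; free=2−2=0
SNF(R) diag = [3, 9] → torsion [3, 9]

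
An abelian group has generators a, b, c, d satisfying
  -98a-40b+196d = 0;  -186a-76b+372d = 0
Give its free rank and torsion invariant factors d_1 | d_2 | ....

rank_ℚ(R)=2; free=4−2=2
SNF(R) diag = [2, 4] → torsion [2, 4]

Answer: M ≅ ℤ^2 ⊕ ℤ/2 ⊕ ℤ/4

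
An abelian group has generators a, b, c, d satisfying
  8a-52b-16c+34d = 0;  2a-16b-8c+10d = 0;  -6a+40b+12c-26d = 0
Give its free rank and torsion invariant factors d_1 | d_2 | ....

Answer: M ≅ ℤ^1 ⊕ ℤ/2 ⊕ ℤ/2 ⊕ ℤ/4

Derivation:
rank_ℚ(R)=3; free=4−3=1
SNF(R) diag = [2, 2, 4] → torsion [2, 2, 4]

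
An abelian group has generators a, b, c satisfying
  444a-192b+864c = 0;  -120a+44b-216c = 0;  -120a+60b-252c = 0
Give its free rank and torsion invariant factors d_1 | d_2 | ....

Answer: M ≅ ℤ/4 ⊕ ℤ/12 ⊕ ℤ/36

Derivation:
rank_ℚ(R)=3; free=3−3=0
SNF(R) diag = [4, 12, 36] → torsion [4, 12, 36]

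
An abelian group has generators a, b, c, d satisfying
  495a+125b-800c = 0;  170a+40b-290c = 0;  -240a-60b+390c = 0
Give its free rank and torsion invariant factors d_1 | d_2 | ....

Answer: M ≅ ℤ^1 ⊕ ℤ/5 ⊕ ℤ/10 ⊕ ℤ/30

Derivation:
rank_ℚ(R)=3; free=4−3=1
SNF(R) diag = [5, 10, 30] → torsion [5, 10, 30]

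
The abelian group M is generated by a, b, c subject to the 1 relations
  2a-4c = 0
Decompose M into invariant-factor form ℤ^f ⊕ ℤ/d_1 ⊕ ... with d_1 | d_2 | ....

Answer: M ≅ ℤ^2 ⊕ ℤ/2

Derivation:
rank_ℚ(R)=1; free=3−1=2
SNF(R) diag = [2] → torsion [2]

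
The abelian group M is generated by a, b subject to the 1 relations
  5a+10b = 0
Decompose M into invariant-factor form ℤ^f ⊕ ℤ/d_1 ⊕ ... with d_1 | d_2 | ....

Answer: M ≅ ℤ^1 ⊕ ℤ/5

Derivation:
rank_ℚ(R)=1; free=2−1=1
SNF(R) diag = [5] → torsion [5]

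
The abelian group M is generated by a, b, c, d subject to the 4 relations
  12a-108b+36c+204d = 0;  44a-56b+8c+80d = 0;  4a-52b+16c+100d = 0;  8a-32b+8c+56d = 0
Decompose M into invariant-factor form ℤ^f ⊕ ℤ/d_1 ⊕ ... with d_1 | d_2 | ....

rank_ℚ(R)=4; free=4−4=0
SNF(R) diag = [4, 12, 12, 24] → torsion [4, 12, 12, 24]

Answer: M ≅ ℤ/4 ⊕ ℤ/12 ⊕ ℤ/12 ⊕ ℤ/24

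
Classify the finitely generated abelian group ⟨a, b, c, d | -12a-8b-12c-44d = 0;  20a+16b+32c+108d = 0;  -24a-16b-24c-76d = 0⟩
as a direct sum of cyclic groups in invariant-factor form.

rank_ℚ(R)=3; free=4−3=1
SNF(R) diag = [4, 4, 12] → torsion [4, 4, 12]

Answer: M ≅ ℤ^1 ⊕ ℤ/4 ⊕ ℤ/4 ⊕ ℤ/12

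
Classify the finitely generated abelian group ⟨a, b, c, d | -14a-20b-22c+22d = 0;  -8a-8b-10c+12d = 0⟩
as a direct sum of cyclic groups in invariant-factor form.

Answer: M ≅ ℤ^2 ⊕ ℤ/2 ⊕ ℤ/2

Derivation:
rank_ℚ(R)=2; free=4−2=2
SNF(R) diag = [2, 2] → torsion [2, 2]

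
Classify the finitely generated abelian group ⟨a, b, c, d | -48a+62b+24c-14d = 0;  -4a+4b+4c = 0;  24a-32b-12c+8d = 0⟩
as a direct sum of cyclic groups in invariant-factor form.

Answer: M ≅ ℤ^1 ⊕ ℤ/2 ⊕ ℤ/4 ⊕ ℤ/12

Derivation:
rank_ℚ(R)=3; free=4−3=1
SNF(R) diag = [2, 4, 12] → torsion [2, 4, 12]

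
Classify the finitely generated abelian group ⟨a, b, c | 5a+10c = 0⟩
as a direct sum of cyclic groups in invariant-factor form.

Answer: M ≅ ℤ^2 ⊕ ℤ/5

Derivation:
rank_ℚ(R)=1; free=3−1=2
SNF(R) diag = [5] → torsion [5]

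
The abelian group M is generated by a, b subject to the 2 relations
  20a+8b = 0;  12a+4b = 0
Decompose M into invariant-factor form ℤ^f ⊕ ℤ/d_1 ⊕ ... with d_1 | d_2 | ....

rank_ℚ(R)=2; free=2−2=0
SNF(R) diag = [4, 4] → torsion [4, 4]

Answer: M ≅ ℤ/4 ⊕ ℤ/4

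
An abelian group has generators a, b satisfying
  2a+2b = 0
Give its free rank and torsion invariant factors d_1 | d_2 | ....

Answer: M ≅ ℤ^1 ⊕ ℤ/2

Derivation:
rank_ℚ(R)=1; free=2−1=1
SNF(R) diag = [2] → torsion [2]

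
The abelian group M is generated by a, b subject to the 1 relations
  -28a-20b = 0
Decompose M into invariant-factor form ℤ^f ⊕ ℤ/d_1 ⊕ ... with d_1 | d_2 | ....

rank_ℚ(R)=1; free=2−1=1
SNF(R) diag = [4] → torsion [4]

Answer: M ≅ ℤ^1 ⊕ ℤ/4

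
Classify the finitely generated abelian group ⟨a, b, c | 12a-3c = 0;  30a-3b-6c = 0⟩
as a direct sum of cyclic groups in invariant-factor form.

rank_ℚ(R)=2; free=3−2=1
SNF(R) diag = [3, 3] → torsion [3, 3]

Answer: M ≅ ℤ^1 ⊕ ℤ/3 ⊕ ℤ/3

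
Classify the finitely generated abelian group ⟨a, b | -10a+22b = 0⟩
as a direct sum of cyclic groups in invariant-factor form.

Answer: M ≅ ℤ^1 ⊕ ℤ/2

Derivation:
rank_ℚ(R)=1; free=2−1=1
SNF(R) diag = [2] → torsion [2]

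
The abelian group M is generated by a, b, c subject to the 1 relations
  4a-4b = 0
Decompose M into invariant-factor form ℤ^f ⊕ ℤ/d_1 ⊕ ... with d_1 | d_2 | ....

Answer: M ≅ ℤ^2 ⊕ ℤ/4

Derivation:
rank_ℚ(R)=1; free=3−1=2
SNF(R) diag = [4] → torsion [4]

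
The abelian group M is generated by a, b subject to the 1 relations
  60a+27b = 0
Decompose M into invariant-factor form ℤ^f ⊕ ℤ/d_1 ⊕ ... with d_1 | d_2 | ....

Answer: M ≅ ℤ^1 ⊕ ℤ/3

Derivation:
rank_ℚ(R)=1; free=2−1=1
SNF(R) diag = [3] → torsion [3]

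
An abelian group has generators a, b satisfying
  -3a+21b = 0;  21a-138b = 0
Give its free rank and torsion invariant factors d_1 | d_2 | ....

rank_ℚ(R)=2; free=2−2=0
SNF(R) diag = [3, 9] → torsion [3, 9]

Answer: M ≅ ℤ/3 ⊕ ℤ/9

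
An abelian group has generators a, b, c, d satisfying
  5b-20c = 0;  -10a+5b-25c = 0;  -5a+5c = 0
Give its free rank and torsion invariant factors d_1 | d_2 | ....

rank_ℚ(R)=3; free=4−3=1
SNF(R) diag = [5, 5, 15] → torsion [5, 5, 15]

Answer: M ≅ ℤ^1 ⊕ ℤ/5 ⊕ ℤ/5 ⊕ ℤ/15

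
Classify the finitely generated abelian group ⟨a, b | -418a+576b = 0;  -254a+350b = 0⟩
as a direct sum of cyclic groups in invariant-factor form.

Answer: M ≅ ℤ/2 ⊕ ℤ/2

Derivation:
rank_ℚ(R)=2; free=2−2=0
SNF(R) diag = [2, 2] → torsion [2, 2]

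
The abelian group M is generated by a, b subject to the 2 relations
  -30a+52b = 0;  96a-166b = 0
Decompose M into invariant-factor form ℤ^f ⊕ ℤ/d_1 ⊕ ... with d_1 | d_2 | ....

rank_ℚ(R)=2; free=2−2=0
SNF(R) diag = [2, 6] → torsion [2, 6]

Answer: M ≅ ℤ/2 ⊕ ℤ/6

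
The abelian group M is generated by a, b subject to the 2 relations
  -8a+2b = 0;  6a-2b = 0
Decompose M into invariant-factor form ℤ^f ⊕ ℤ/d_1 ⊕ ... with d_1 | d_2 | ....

Answer: M ≅ ℤ/2 ⊕ ℤ/2

Derivation:
rank_ℚ(R)=2; free=2−2=0
SNF(R) diag = [2, 2] → torsion [2, 2]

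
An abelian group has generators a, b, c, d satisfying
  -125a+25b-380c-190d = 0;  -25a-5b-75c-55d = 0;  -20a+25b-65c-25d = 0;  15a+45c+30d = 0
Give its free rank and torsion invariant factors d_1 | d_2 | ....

Answer: M ≅ ℤ/5 ⊕ ℤ/5 ⊕ ℤ/15 ⊕ ℤ/45

Derivation:
rank_ℚ(R)=4; free=4−4=0
SNF(R) diag = [5, 5, 15, 45] → torsion [5, 5, 15, 45]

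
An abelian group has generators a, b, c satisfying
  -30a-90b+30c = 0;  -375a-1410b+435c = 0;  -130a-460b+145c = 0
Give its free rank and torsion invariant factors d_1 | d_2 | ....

Answer: M ≅ ℤ/5 ⊕ ℤ/15 ⊕ ℤ/30

Derivation:
rank_ℚ(R)=3; free=3−3=0
SNF(R) diag = [5, 15, 30] → torsion [5, 15, 30]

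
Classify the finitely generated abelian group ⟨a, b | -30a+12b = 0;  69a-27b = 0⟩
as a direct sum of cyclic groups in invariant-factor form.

rank_ℚ(R)=2; free=2−2=0
SNF(R) diag = [3, 6] → torsion [3, 6]

Answer: M ≅ ℤ/3 ⊕ ℤ/6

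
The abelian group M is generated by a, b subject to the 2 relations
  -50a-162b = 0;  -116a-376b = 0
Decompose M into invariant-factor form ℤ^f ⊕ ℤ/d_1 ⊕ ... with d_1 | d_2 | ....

Answer: M ≅ ℤ/2 ⊕ ℤ/4

Derivation:
rank_ℚ(R)=2; free=2−2=0
SNF(R) diag = [2, 4] → torsion [2, 4]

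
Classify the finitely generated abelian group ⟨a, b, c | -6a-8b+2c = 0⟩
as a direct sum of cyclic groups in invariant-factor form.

Answer: M ≅ ℤ^2 ⊕ ℤ/2

Derivation:
rank_ℚ(R)=1; free=3−1=2
SNF(R) diag = [2] → torsion [2]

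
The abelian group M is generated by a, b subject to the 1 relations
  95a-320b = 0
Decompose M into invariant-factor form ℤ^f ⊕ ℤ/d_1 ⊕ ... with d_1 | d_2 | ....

rank_ℚ(R)=1; free=2−1=1
SNF(R) diag = [5] → torsion [5]

Answer: M ≅ ℤ^1 ⊕ ℤ/5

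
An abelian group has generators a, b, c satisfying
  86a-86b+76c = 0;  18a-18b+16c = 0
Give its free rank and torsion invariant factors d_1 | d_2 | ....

Answer: M ≅ ℤ^1 ⊕ ℤ/2 ⊕ ℤ/4

Derivation:
rank_ℚ(R)=2; free=3−2=1
SNF(R) diag = [2, 4] → torsion [2, 4]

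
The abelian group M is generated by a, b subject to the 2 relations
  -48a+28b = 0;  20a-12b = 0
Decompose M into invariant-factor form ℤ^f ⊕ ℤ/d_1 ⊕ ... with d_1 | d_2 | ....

rank_ℚ(R)=2; free=2−2=0
SNF(R) diag = [4, 4] → torsion [4, 4]

Answer: M ≅ ℤ/4 ⊕ ℤ/4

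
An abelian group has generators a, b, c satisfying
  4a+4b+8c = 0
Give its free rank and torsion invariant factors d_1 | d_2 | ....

Answer: M ≅ ℤ^2 ⊕ ℤ/4

Derivation:
rank_ℚ(R)=1; free=3−1=2
SNF(R) diag = [4] → torsion [4]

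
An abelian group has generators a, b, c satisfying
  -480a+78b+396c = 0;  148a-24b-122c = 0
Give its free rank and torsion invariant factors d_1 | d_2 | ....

Answer: M ≅ ℤ^1 ⊕ ℤ/2 ⊕ ℤ/6

Derivation:
rank_ℚ(R)=2; free=3−2=1
SNF(R) diag = [2, 6] → torsion [2, 6]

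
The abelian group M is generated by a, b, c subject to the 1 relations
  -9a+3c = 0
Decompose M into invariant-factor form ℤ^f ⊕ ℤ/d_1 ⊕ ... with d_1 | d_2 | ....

Answer: M ≅ ℤ^2 ⊕ ℤ/3

Derivation:
rank_ℚ(R)=1; free=3−1=2
SNF(R) diag = [3] → torsion [3]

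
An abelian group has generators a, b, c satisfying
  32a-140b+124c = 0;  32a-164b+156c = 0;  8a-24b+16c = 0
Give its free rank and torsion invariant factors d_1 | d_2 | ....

rank_ℚ(R)=3; free=3−3=0
SNF(R) diag = [4, 8, 8] → torsion [4, 8, 8]

Answer: M ≅ ℤ/4 ⊕ ℤ/8 ⊕ ℤ/8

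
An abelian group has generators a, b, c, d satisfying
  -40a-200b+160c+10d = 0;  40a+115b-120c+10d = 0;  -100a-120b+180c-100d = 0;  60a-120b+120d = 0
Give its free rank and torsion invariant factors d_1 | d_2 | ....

Answer: M ≅ ℤ/5 ⊕ ℤ/10 ⊕ ℤ/20 ⊕ ℤ/60

Derivation:
rank_ℚ(R)=4; free=4−4=0
SNF(R) diag = [5, 10, 20, 60] → torsion [5, 10, 20, 60]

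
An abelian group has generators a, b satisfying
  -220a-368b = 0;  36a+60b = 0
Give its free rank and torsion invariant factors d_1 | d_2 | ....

rank_ℚ(R)=2; free=2−2=0
SNF(R) diag = [4, 12] → torsion [4, 12]

Answer: M ≅ ℤ/4 ⊕ ℤ/12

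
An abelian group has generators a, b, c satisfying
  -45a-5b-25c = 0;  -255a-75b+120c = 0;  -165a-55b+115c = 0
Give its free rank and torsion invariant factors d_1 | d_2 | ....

Answer: M ≅ ℤ/5 ⊕ ℤ/15 ⊕ ℤ/30

Derivation:
rank_ℚ(R)=3; free=3−3=0
SNF(R) diag = [5, 15, 30] → torsion [5, 15, 30]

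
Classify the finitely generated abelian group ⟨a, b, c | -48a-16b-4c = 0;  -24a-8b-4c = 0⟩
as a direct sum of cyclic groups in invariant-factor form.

rank_ℚ(R)=2; free=3−2=1
SNF(R) diag = [4, 8] → torsion [4, 8]

Answer: M ≅ ℤ^1 ⊕ ℤ/4 ⊕ ℤ/8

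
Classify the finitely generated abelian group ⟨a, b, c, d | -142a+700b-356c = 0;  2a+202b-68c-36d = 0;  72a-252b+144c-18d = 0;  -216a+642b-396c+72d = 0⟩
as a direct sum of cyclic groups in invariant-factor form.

rank_ℚ(R)=4; free=4−4=0
SNF(R) diag = [2, 6, 18, 36] → torsion [2, 6, 18, 36]

Answer: M ≅ ℤ/2 ⊕ ℤ/6 ⊕ ℤ/18 ⊕ ℤ/36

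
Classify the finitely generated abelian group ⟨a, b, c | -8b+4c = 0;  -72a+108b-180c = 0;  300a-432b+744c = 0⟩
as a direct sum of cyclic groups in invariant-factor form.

rank_ℚ(R)=3; free=3−3=0
SNF(R) diag = [4, 12, 36] → torsion [4, 12, 36]

Answer: M ≅ ℤ/4 ⊕ ℤ/12 ⊕ ℤ/36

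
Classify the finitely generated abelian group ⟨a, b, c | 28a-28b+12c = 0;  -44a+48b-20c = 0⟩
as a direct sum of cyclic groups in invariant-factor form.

rank_ℚ(R)=2; free=3−2=1
SNF(R) diag = [4, 4] → torsion [4, 4]

Answer: M ≅ ℤ^1 ⊕ ℤ/4 ⊕ ℤ/4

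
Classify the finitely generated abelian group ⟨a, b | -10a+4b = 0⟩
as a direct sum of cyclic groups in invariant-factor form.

Answer: M ≅ ℤ^1 ⊕ ℤ/2

Derivation:
rank_ℚ(R)=1; free=2−1=1
SNF(R) diag = [2] → torsion [2]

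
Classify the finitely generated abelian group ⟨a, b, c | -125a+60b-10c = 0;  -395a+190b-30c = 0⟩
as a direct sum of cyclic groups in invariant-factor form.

rank_ℚ(R)=2; free=3−2=1
SNF(R) diag = [5, 10] → torsion [5, 10]

Answer: M ≅ ℤ^1 ⊕ ℤ/5 ⊕ ℤ/10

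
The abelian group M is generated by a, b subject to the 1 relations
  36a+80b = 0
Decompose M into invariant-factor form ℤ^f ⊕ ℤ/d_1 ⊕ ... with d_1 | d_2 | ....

rank_ℚ(R)=1; free=2−1=1
SNF(R) diag = [4] → torsion [4]

Answer: M ≅ ℤ^1 ⊕ ℤ/4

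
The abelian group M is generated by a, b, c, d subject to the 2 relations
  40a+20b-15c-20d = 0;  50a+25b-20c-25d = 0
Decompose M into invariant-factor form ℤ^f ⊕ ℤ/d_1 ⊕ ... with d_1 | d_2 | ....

rank_ℚ(R)=2; free=4−2=2
SNF(R) diag = [5, 5] → torsion [5, 5]

Answer: M ≅ ℤ^2 ⊕ ℤ/5 ⊕ ℤ/5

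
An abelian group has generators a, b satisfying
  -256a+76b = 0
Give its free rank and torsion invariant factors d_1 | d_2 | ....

rank_ℚ(R)=1; free=2−1=1
SNF(R) diag = [4] → torsion [4]

Answer: M ≅ ℤ^1 ⊕ ℤ/4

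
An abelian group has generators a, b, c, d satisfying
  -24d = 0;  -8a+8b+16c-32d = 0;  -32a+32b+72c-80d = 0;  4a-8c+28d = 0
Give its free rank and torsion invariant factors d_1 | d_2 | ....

rank_ℚ(R)=4; free=4−4=0
SNF(R) diag = [4, 8, 8, 24] → torsion [4, 8, 8, 24]

Answer: M ≅ ℤ/4 ⊕ ℤ/8 ⊕ ℤ/8 ⊕ ℤ/24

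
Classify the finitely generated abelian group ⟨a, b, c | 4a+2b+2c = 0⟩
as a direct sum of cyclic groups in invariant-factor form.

rank_ℚ(R)=1; free=3−1=2
SNF(R) diag = [2] → torsion [2]

Answer: M ≅ ℤ^2 ⊕ ℤ/2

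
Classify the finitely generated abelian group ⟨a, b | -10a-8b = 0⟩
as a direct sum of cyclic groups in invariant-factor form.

Answer: M ≅ ℤ^1 ⊕ ℤ/2

Derivation:
rank_ℚ(R)=1; free=2−1=1
SNF(R) diag = [2] → torsion [2]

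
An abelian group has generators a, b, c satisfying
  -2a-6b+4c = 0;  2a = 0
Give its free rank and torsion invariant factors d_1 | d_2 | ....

rank_ℚ(R)=2; free=3−2=1
SNF(R) diag = [2, 2] → torsion [2, 2]

Answer: M ≅ ℤ^1 ⊕ ℤ/2 ⊕ ℤ/2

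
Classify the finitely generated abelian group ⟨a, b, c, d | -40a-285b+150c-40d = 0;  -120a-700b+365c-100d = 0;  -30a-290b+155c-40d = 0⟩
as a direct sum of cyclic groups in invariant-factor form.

Answer: M ≅ ℤ^1 ⊕ ℤ/5 ⊕ ℤ/5 ⊕ ℤ/10

Derivation:
rank_ℚ(R)=3; free=4−3=1
SNF(R) diag = [5, 5, 10] → torsion [5, 5, 10]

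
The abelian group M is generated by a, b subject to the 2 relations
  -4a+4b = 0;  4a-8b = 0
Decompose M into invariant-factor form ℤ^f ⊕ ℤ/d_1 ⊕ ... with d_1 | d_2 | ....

rank_ℚ(R)=2; free=2−2=0
SNF(R) diag = [4, 4] → torsion [4, 4]

Answer: M ≅ ℤ/4 ⊕ ℤ/4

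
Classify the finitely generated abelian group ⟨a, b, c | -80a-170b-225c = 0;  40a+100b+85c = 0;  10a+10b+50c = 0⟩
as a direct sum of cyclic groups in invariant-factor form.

rank_ℚ(R)=3; free=3−3=0
SNF(R) diag = [5, 10, 30] → torsion [5, 10, 30]

Answer: M ≅ ℤ/5 ⊕ ℤ/10 ⊕ ℤ/30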